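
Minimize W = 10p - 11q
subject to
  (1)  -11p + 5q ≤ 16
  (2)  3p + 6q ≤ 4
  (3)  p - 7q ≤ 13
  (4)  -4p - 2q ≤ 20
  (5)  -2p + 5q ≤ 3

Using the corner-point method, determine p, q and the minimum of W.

p = -13/9, q = 1/45, minimum W = -661/45

Extreme points and W = 10p - 11q:
  (-59/24, -53/24) → W = -7/24
  (-13/9, 1/45) → W = -661/45
  (106/27, -35/27) → W = 1445/27
  (2/27, 17/27) → W = -167/27

The optimum lies where -11p + 5q = 16 and -2p + 5q = 3.
Solving simultaneously gives p = -13/9, q = 1/45.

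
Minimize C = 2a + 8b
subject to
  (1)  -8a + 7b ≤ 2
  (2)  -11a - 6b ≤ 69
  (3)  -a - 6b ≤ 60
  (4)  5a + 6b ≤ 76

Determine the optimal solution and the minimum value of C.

Vertices and C = 2a + 8b:
  (-99/25, -106/25) → C = -1046/25
  (520/83, 618/83) → C = 5984/83
  (-9/10, -197/20) → C = -403/5
  (34, -47/3) → C = -172/3

At the optimal vertex, -11a - 6b = 69 and -a - 6b = 60.
Solving simultaneously gives a = -9/10, b = -197/20.

a = -9/10, b = -197/20, minimum C = -403/5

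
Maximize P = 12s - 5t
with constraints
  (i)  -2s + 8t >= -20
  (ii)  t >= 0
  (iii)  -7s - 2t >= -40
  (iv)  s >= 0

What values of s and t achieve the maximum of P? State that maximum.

Vertices and P = 12s - 5t:
  (40/7, 0) → P = 480/7
  (0, 0) → P = 0
  (0, 20) → P = -100

The binding constraints are t = 0 and -7s - 2t = -40.
Solving simultaneously gives s = 40/7, t = 0.

s = 40/7, t = 0, maximum P = 480/7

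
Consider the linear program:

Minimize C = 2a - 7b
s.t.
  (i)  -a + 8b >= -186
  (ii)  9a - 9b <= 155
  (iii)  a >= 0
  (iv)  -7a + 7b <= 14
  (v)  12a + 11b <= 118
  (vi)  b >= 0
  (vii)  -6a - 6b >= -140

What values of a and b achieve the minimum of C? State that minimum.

Vertices and C = 2a - 7b:
  (0, 2) → C = -14
  (0, 0) → C = 0
  (96/23, 142/23) → C = -802/23
  (59/6, 0) → C = 59/3

a = 96/23, b = 142/23, minimum C = -802/23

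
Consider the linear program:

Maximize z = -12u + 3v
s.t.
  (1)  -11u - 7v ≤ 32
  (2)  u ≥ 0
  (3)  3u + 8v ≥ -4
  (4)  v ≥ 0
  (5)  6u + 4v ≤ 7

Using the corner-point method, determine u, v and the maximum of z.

Feasible corners and z = -12u + 3v:
  (0, 0) → z = 0
  (0, 7/4) → z = 21/4
  (7/6, 0) → z = -14

u = 0, v = 7/4, maximum z = 21/4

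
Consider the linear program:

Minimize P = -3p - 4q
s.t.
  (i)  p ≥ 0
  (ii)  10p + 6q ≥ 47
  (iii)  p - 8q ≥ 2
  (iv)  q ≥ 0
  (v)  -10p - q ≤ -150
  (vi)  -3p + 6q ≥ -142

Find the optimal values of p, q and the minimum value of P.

p = 562/9, q = 68/9, minimum P = -1958/9

Vertices and P = -3p - 4q:
  (1202/81, 130/81) → P = -4126/81
  (562/9, 68/9) → P = -1958/9
  (15, 0) → P = -45
  (142/3, 0) → P = -142

The optimum lies where p - 8q = 2 and -3p + 6q = -142.
Solving simultaneously gives p = 562/9, q = 68/9.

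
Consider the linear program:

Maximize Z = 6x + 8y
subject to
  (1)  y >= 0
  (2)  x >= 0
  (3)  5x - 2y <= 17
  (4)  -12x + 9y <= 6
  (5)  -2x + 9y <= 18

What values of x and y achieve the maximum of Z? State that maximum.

x = 189/41, y = 124/41, maximum Z = 2126/41

Vertices and Z = 6x + 8y:
  (0, 0) → Z = 0
  (17/5, 0) → Z = 102/5
  (0, 2/3) → Z = 16/3
  (189/41, 124/41) → Z = 2126/41
  (6/5, 34/15) → Z = 76/3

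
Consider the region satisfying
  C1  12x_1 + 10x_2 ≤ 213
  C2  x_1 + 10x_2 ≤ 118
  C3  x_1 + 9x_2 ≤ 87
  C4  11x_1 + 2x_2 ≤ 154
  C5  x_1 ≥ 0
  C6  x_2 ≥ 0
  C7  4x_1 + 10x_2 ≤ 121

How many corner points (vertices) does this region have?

Of the 21 pairwise boundary intersections, those satisfying every inequality are:
  (557/43, 495/86)
  (23/2, 15/2)
  (0, 29/3)
  (219/26, 227/26)
  (14, 0)
  (0, 0)

6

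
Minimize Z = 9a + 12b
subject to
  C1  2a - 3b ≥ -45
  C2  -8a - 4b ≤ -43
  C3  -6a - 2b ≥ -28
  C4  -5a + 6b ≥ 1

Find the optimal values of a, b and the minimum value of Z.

Extreme points and Z = 9a + 12b:
  (-51/32, 223/16) → Z = 4893/32
  (-3/11, 163/11) → Z = 1929/11
  (13/4, 17/4) → Z = 321/4

The optimum lies where -8a - 4b = -43 and -6a - 2b = -28.
Solving simultaneously gives a = 13/4, b = 17/4.

a = 13/4, b = 17/4, minimum Z = 321/4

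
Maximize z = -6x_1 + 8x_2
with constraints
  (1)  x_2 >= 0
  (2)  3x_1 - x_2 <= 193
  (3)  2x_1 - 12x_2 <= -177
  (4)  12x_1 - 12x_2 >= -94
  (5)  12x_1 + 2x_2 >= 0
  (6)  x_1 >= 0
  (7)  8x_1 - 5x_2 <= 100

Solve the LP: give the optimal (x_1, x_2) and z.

x_1 = 835/18, x_2 = 488/9, maximum z = 1399/9

Feasible corners and z = -6x_1 + 8x_2:
  (83/10, 242/15) → z = 1189/15
  (2085/86, 808/43) → z = 209/43
  (835/18, 488/9) → z = 1399/9

The binding constraints are 12x_1 - 12x_2 = -94 and 8x_1 - 5x_2 = 100.
Solving simultaneously gives x_1 = 835/18, x_2 = 488/9.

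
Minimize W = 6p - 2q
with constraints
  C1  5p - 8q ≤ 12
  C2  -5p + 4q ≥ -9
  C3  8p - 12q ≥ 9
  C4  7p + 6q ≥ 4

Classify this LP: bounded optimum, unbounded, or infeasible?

bounded optimum

Extreme points and W = 6p - 2q:
  (18/7, 27/28) → W = 27/2
  (35/29, -43/58) → W = 253/29
  (17/22, -31/132) → W = 337/66
The feasible region has finitely many vertices and no improving ray; the minimum is 337/66 at (17/22, -31/132).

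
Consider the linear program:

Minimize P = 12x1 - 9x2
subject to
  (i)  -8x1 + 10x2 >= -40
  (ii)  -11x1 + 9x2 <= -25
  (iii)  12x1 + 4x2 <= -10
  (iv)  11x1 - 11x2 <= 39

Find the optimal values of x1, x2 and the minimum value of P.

x1 = -55/19, x2 = -120/19, minimum P = 420/19

Vertices and P = 12x1 - 9x2:
  (-55/19, -120/19) → P = 420/19
  (-25/11, -64/11) → P = 276/11
  (5/76, -205/76) → P = 1905/76
  (23/88, -289/88) → P = 2877/88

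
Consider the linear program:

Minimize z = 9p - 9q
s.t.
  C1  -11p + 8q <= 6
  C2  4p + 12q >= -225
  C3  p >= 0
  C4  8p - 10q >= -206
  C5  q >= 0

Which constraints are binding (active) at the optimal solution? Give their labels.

C1 and C4

Corner points and z = 9p - 9q:
  (0, 3/4) → z = -27/4
  (794/23, 1109/23) → z = -2835/23
  (0, 0) → z = 0
The feasible region is unbounded (it extends along (5, 4), (1, 0)), but z strictly increases along every unbounded feasible direction, so there is no improving ray and the minimum is attained at a vertex.

The minimum is at (794/23, 1109/23). Substituting into each constraint, equality holds for C1 and C4; the remaining constraints have slack.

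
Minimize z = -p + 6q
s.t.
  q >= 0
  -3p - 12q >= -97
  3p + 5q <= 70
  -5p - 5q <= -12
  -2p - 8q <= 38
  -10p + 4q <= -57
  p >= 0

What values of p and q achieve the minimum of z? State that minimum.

p = 70/3, q = 0, minimum z = -70/3

At the optimal vertex, q = 0 and 3p + 5q = 70.
Solving simultaneously gives p = 70/3, q = 0.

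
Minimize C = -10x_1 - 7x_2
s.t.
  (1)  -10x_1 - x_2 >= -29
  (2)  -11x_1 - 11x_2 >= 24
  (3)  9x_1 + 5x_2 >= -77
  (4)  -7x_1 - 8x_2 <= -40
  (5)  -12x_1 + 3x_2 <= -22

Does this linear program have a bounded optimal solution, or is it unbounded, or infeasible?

infeasible

The boundaries -10x_1 - x_2 = -29 and -11x_1 - 11x_2 = 24 meet at (343/99, -559/99), but that point violates -7x_1 - 8x_2 ≤ -40. Every candidate vertex is excluded by some other constraint, so the feasible region is empty.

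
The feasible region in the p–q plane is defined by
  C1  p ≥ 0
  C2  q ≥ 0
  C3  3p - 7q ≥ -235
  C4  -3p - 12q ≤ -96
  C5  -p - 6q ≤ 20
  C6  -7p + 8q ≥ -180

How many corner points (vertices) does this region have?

4

Of the 15 pairwise boundary intersections, those satisfying every inequality are:
  (0, 235/7)
  (0, 8)
  (628/5, 437/5)
  (244/9, 11/9)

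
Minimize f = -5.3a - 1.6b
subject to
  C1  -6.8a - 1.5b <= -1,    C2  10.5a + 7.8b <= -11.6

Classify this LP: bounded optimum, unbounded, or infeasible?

unbounded

From the feasible point (840/1243, -8938/3729), moving in the direction (7.8, -10.5) keeps every constraint satisfied while f decreases without bound.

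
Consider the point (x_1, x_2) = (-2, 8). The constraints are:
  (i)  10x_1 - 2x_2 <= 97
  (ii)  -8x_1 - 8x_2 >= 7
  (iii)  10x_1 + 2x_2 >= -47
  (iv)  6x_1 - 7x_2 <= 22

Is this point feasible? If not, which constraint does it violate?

not feasible — violates (ii)

Constraint (ii): -8x_1 - 8x_2 = -48, which is not ≥ 7. All other constraints are satisfied.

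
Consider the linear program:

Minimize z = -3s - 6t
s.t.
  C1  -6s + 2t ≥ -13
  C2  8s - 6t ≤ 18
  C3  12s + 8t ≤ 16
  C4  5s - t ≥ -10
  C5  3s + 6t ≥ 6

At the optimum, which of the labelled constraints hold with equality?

Feasible corners and z = -3s - 6t:
  (-16/13, 50/13) → z = -252/13
  (1, 1/2) → z = -6
  (-18/11, 20/11) → z = -6

The minimum is at (-16/13, 50/13). Substituting into each constraint, equality holds for C3 and C4; the remaining constraints have slack.

C3 and C4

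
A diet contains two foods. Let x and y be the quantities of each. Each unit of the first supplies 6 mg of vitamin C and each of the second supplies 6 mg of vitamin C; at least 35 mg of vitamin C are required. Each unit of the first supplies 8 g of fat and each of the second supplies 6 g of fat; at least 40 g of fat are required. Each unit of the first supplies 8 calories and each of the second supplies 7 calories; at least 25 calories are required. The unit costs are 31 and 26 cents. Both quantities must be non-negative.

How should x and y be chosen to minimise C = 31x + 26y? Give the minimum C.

Vertices and C = 31x + 26y:
  (0, 20/3) → C = 520/3
  (35/6, 0) → C = 1085/6
  (5/2, 10/3) → C = 985/6
The feasible region is unbounded (it extends along (0, 1), (1, 0)), but C strictly increases along every unbounded feasible direction, so there is no improving ray and the minimum is attained at a vertex.

The optimum lies where 6x + 6y = 35 and 8x + 6y = 40.
Solving simultaneously gives x = 5/2, y = 10/3.

x = 5/2, y = 10/3, minimum C = 985/6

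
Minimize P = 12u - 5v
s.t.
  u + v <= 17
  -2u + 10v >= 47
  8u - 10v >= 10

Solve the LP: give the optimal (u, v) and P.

u = 19/2, v = 33/5, minimum P = 81

Feasible corners and P = 12u - 5v:
  (41/4, 27/4) → P = 357/4
  (10, 7) → P = 85
  (19/2, 33/5) → P = 81

The binding constraints are -2u + 10v = 47 and 8u - 10v = 10.
Solving simultaneously gives u = 19/2, v = 33/5.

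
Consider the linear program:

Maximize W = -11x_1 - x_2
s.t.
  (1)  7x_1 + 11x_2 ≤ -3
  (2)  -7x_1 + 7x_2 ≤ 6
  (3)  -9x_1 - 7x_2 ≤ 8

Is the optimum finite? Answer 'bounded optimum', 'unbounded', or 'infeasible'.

bounded optimum

Corner points and W = -11x_1 - x_2:
  (-29/42, 1/6) → W = 52/7
  (-7/8, -1/56) → W = 135/14
The feasible region has finitely many vertices and no improving ray; the maximum is 135/14 at (-7/8, -1/56).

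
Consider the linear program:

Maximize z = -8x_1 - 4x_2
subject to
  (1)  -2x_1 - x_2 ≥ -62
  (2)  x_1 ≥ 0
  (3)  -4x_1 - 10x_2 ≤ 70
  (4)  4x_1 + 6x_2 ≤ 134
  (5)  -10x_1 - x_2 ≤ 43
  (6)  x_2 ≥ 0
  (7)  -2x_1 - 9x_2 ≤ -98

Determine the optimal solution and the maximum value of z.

At the optimal vertex, x_1 = 0 and -2x_1 - 9x_2 = -98.
Solving simultaneously gives x_1 = 0, x_2 = 98/9.

x_1 = 0, x_2 = 98/9, maximum z = -392/9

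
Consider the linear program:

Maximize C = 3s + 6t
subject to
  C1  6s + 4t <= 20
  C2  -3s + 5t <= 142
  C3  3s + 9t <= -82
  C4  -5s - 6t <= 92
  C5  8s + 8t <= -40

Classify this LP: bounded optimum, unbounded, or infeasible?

Vertices and C = 3s + 6t:
  (61/2, -163/4) → C = -153
  (20, -25) → C = -90
  (-112/9, -134/27) → C = -604/9
  (37/6, -67/6) → C = -97/2
The feasible region has finitely many vertices and no improving ray; the maximum is -97/2 at (37/6, -67/6).

bounded optimum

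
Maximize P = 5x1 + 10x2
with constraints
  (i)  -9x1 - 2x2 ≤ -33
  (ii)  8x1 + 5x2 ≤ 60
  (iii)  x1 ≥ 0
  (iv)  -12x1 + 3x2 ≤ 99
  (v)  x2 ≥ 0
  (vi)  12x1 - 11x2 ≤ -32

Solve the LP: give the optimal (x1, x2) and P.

Vertices and P = 5x1 + 10x2:
  (45/29, 276/29) → P = 2985/29
  (299/123, 228/41) → P = 8335/123
  (125/37, 244/37) → P = 3065/37

x1 = 45/29, x2 = 276/29, maximum P = 2985/29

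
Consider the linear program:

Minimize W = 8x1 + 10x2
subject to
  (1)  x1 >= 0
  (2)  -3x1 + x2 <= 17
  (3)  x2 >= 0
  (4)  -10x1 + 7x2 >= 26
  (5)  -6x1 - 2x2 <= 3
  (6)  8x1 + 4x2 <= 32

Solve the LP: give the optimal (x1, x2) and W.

Corner points and W = 8x1 + 10x2:
  (0, 26/7) → W = 260/7
  (0, 8) → W = 80
  (5/4, 11/2) → W = 65

x1 = 0, x2 = 26/7, minimum W = 260/7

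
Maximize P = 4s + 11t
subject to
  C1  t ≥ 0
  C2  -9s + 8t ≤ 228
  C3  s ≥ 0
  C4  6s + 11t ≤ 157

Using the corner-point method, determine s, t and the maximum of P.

Extreme points and P = 4s + 11t:
  (0, 0) → P = 0
  (157/6, 0) → P = 314/3
  (0, 157/11) → P = 157

The binding constraints are s = 0 and 6s + 11t = 157.
Solving simultaneously gives s = 0, t = 157/11.

s = 0, t = 157/11, maximum P = 157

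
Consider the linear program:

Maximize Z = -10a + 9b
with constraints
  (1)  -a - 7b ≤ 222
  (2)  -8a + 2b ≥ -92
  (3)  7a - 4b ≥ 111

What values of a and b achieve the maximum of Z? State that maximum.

a = 73/9, b = -122/9, maximum Z = -1828/9

Feasible corners and Z = -10a + 9b:
  (100/29, -934/29) → Z = -9406/29
  (-111/53, -1665/53) → Z = -13875/53
  (73/9, -122/9) → Z = -1828/9

At the optimal vertex, -8a + 2b = -92 and 7a - 4b = 111.
Solving simultaneously gives a = 73/9, b = -122/9.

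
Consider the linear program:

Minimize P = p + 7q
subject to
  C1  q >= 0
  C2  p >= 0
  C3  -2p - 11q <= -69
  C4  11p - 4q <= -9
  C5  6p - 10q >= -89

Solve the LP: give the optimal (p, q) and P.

p = 59/43, q = 259/43, minimum P = 1872/43

Vertices and P = p + 7q:
  (0, 69/11) → P = 483/11
  (0, 89/10) → P = 623/10
  (59/43, 259/43) → P = 1872/43
  (133/43, 925/86) → P = 6741/86

At the optimal vertex, -2p - 11q = -69 and 11p - 4q = -9.
Solving simultaneously gives p = 59/43, q = 259/43.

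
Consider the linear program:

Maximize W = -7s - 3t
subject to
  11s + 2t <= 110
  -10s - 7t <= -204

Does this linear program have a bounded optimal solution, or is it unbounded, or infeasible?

unbounded

From the feasible point (362/57, 1144/57), moving in the direction (-7, 10) keeps every constraint satisfied while W increases without bound.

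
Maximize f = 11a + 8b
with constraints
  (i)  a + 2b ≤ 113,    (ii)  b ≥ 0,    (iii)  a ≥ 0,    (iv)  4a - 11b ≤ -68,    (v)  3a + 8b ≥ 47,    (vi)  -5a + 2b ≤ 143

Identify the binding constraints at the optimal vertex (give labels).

Vertices and f = 11a + 8b:
  (0, 113/2) → f = 452
  (1107/19, 520/19) → f = 16337/19
  (0, 68/11) → f = 544/11

The maximum is at (1107/19, 520/19). Substituting into each constraint, equality holds for (i) and (iv); the remaining constraints have slack.

(i) and (iv)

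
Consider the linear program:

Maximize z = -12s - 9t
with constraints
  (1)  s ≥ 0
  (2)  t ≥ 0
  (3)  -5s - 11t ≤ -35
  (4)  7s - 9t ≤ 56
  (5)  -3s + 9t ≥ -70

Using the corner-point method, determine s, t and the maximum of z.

Vertices and z = -12s - 9t:
  (0, 35/11) → z = -315/11
  (7, 0) → z = -84
  (8, 0) → z = -96
The feasible region is unbounded (it extends along (0, 1), (9, 7)), but z strictly decreases along every unbounded feasible direction, so there is no improving ray and the maximum is attained at a vertex.

s = 0, t = 35/11, maximum z = -315/11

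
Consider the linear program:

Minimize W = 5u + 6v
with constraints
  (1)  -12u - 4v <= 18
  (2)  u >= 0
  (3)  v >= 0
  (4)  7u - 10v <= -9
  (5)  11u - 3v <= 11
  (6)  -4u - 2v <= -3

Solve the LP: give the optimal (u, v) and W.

The feasible region is unbounded (it extends along (0, 1), (3, 11)), but W strictly increases along every unbounded feasible direction, so there is no improving ray and the minimum is attained at a vertex.

u = 2/9, v = 19/18, minimum W = 67/9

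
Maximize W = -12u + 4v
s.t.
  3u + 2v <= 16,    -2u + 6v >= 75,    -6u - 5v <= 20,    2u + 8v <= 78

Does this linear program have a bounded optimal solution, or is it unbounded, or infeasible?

Corner points and W = -12u + 4v:
  (-495/46, 205/23) → W = 3790/23
  (-33/7, 153/14) → W = 702/7
  (-275/19, 254/19) → W = 4316/19
The feasible region has finitely many vertices and no improving ray; the maximum is 4316/19 at (-275/19, 254/19).

bounded optimum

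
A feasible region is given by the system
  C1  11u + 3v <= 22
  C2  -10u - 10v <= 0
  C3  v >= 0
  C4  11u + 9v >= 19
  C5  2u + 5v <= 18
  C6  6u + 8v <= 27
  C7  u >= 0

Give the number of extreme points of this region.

Pairwise boundary intersections that survive every other constraint:
  (2, 0)
  (19/14, 33/14)
  (19/11, 0)
  (0, 19/9)
  (0, 27/8)

5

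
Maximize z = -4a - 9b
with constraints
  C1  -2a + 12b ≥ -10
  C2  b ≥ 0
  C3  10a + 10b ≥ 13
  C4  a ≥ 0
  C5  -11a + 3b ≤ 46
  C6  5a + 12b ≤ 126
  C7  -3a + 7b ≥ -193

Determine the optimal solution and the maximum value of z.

The binding constraints are b = 0 and 10a + 10b = 13.
Solving simultaneously gives a = 13/10, b = 0.

a = 13/10, b = 0, maximum z = -26/5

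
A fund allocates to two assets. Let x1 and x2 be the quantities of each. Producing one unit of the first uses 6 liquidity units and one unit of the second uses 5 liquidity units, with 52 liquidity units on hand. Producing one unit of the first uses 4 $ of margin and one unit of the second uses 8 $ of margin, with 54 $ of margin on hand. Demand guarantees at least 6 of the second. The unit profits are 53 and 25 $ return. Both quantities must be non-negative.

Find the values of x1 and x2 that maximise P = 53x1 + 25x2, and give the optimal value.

Vertices and P = 53x1 + 25x2:
  (0, 27/4) → P = 675/4
  (0, 6) → P = 150
  (3/2, 6) → P = 459/2

The optimum lies where 4x1 + 8x2 = 54 and x2 = 6.
Solving simultaneously gives x1 = 3/2, x2 = 6.

x1 = 3/2, x2 = 6, maximum P = 459/2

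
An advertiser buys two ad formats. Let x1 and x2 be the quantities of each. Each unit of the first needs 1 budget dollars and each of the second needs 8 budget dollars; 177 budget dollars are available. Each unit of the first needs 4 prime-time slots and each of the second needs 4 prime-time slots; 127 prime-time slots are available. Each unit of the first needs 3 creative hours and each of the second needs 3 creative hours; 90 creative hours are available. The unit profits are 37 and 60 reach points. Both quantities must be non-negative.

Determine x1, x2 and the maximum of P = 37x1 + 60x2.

Feasible corners and P = 37x1 + 60x2:
  (0, 0) → P = 0
  (0, 177/8) → P = 2655/2
  (30, 0) → P = 1110
  (9, 21) → P = 1593

The binding constraints are x1 + 8x2 = 177 and 3x1 + 3x2 = 90.
Solving simultaneously gives x1 = 9, x2 = 21.

x1 = 9, x2 = 21, maximum P = 1593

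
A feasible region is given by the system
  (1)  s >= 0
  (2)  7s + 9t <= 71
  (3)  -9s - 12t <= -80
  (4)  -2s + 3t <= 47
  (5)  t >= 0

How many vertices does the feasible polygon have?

Of the 10 pairwise boundary intersections, those satisfying every inequality are:
  (0, 71/9)
  (0, 20/3)
  (71/7, 0)
  (80/9, 0)

4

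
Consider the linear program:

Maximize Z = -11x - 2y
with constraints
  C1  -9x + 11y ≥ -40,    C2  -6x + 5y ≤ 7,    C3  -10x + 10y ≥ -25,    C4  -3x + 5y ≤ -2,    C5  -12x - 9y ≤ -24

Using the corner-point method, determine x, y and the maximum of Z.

Vertices and Z = -11x - 2y:
  (21/4, 11/4) → Z = -253/4
  (31/14, -2/7) → Z = -333/14
  (46/29, 16/29) → Z = -538/29

The optimum lies where -3x + 5y = -2 and -12x - 9y = -24.
Solving simultaneously gives x = 46/29, y = 16/29.

x = 46/29, y = 16/29, maximum Z = -538/29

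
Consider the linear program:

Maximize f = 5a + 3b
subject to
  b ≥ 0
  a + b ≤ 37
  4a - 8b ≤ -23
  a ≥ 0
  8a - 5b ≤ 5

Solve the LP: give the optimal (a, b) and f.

a = 190/13, b = 291/13, maximum f = 1823/13

Vertices and f = 5a + 3b:
  (0, 37) → f = 111
  (190/13, 291/13) → f = 1823/13
  (0, 23/8) → f = 69/8
  (155/44, 51/11) → f = 1387/44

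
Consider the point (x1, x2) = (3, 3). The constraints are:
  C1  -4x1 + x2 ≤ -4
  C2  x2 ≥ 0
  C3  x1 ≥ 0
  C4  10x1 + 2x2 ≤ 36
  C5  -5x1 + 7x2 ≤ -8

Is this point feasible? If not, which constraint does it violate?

Constraint C5: -5x1 + 7x2 = 6, which is not ≤ -8. All other constraints are satisfied.

not feasible — violates C5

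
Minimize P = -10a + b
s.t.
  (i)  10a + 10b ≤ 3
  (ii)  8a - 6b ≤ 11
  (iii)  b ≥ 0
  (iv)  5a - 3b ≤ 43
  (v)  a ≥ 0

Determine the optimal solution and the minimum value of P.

a = 3/10, b = 0, minimum P = -3

Extreme points and P = -10a + b:
  (3/10, 0) → P = -3
  (0, 3/10) → P = 3/10
  (0, 0) → P = 0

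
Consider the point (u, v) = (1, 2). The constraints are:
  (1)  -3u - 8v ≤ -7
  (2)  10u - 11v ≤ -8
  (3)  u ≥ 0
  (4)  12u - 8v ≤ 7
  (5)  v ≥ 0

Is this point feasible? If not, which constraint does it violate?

(1): -19 ≤ -7 ✓
(2): -12 ≤ -8 ✓
(3): 1 ≥ 0 ✓
(4): -4 ≤ 7 ✓
(5): 2 ≥ 0 ✓

feasible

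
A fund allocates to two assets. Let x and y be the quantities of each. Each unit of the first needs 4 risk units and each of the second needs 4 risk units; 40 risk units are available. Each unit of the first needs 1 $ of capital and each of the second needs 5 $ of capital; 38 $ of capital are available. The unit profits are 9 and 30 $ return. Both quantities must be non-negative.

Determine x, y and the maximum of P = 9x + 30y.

The binding constraints are 4x + 4y = 40 and x + 5y = 38.
Solving simultaneously gives x = 3, y = 7.

x = 3, y = 7, maximum P = 237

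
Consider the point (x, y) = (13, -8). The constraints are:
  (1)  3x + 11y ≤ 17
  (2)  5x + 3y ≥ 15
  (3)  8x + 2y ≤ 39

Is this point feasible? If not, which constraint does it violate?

not feasible — violates (3)

Constraint (3): 8x + 2y = 88, which is not ≤ 39. All other constraints are satisfied.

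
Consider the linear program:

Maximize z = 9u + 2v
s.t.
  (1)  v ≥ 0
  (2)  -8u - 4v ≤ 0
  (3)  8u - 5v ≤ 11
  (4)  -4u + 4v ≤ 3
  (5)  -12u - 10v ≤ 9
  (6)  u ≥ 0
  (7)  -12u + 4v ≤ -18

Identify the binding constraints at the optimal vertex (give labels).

Corner points and z = 9u + 2v:
  (59/12, 17/3) → z = 667/12
  (23/14, 3/7) → z = 219/14
  (21/8, 27/8) → z = 243/8

The maximum is at (59/12, 17/3). Substituting into each constraint, equality holds for (3) and (4); the remaining constraints have slack.

(3) and (4)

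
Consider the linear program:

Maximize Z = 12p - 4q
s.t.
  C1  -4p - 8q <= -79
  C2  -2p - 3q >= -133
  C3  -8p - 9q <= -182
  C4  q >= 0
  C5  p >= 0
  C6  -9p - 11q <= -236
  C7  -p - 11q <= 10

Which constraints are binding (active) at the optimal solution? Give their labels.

C2 and C4

Extreme points and Z = 12p - 4q:
  (133/2, 0) → Z = 798
  (0, 133/3) → Z = -532/3
  (236/9, 0) → Z = 944/3
  (0, 236/11) → Z = -944/11

The maximum is at (133/2, 0). Substituting into each constraint, equality holds for C2 and C4; the remaining constraints have slack.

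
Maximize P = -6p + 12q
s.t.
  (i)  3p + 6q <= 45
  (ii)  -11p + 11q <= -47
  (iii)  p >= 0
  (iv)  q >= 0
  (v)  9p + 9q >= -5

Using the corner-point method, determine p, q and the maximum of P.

p = 259/33, q = 118/33, maximum P = -46/11

Vertices and P = -6p + 12q:
  (259/33, 118/33) → P = -46/11
  (15, 0) → P = -90
  (47/11, 0) → P = -282/11

The optimum lies where 3p + 6q = 45 and -11p + 11q = -47.
Solving simultaneously gives p = 259/33, q = 118/33.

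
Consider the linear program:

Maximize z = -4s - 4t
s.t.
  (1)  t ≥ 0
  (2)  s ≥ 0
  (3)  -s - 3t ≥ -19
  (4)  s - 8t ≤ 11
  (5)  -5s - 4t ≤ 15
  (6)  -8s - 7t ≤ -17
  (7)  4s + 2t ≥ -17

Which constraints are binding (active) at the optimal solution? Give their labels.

Extreme points and z = -4s - 4t:
  (11, 0) → z = -44
  (17/8, 0) → z = -17/2
  (0, 19/3) → z = -76/3
  (0, 17/7) → z = -68/7
  (185/11, 8/11) → z = -772/11

The maximum is at (17/8, 0). Substituting into each constraint, equality holds for (1) and (6); the remaining constraints have slack.

(1) and (6)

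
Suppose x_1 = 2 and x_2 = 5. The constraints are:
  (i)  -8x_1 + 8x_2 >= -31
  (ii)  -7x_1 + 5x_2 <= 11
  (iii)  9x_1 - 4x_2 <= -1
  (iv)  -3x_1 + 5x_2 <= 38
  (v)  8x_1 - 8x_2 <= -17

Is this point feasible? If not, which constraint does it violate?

feasible

(i): 24 ≥ -31 ✓
(ii): 11 ≤ 11 ✓
(iii): -2 ≤ -1 ✓
(iv): 19 ≤ 38 ✓
(v): -24 ≤ -17 ✓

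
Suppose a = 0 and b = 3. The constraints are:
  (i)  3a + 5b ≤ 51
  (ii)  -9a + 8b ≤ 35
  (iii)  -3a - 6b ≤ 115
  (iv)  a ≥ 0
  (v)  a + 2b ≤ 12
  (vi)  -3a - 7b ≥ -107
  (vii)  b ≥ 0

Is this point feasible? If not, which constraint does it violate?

feasible

(i): 15 ≤ 51 ✓
(ii): 24 ≤ 35 ✓
(iii): -18 ≤ 115 ✓
(iv): 0 ≥ 0 ✓
(v): 6 ≤ 12 ✓
(vi): -21 ≥ -107 ✓
(vii): 3 ≥ 0 ✓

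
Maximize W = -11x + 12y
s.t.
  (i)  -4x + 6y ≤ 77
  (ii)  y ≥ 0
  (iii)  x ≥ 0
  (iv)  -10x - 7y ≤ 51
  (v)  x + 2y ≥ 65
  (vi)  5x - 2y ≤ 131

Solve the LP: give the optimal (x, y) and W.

x = 118/7, y = 337/14, maximum W = 724/7

Corner points and W = -11x + 12y:
  (118/7, 337/14) → W = 724/7
  (470/11, 909/22) → W = 284/11
  (98/3, 97/6) → W = -496/3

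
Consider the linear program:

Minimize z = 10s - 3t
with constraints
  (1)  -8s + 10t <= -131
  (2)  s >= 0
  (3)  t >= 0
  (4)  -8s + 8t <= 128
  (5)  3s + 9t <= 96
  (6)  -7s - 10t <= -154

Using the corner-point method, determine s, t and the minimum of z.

s = 19, t = 21/10, minimum z = 1837/10

Extreme points and z = 10s - 3t:
  (713/34, 125/34) → z = 6755/34
  (19, 21/10) → z = 1837/10
  (32, 0) → z = 320
  (22, 0) → z = 220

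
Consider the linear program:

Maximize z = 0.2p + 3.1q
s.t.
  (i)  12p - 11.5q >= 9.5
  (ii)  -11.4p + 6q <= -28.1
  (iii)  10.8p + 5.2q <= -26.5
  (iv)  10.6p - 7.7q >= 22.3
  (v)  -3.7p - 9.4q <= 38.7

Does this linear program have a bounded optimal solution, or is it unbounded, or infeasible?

The boundaries 12p - 11.5q = 9.5 and 10.6p - 7.7q = 22.3 meet at (1833/295, 1669/295), but that point violates 10.8p + 5.2q ≤ -26.5. Every candidate vertex is excluded by some other constraint, so the feasible region is empty.

infeasible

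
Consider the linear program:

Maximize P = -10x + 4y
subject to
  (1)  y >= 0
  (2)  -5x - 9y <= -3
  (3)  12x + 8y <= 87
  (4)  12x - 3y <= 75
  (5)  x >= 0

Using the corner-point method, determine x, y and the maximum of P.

Extreme points and P = -10x + 4y:
  (3/5, 0) → P = -6
  (25/4, 0) → P = -125/2
  (0, 1/3) → P = 4/3
  (287/44, 12/11) → P = -1339/22
  (0, 87/8) → P = 87/2

x = 0, y = 87/8, maximum P = 87/2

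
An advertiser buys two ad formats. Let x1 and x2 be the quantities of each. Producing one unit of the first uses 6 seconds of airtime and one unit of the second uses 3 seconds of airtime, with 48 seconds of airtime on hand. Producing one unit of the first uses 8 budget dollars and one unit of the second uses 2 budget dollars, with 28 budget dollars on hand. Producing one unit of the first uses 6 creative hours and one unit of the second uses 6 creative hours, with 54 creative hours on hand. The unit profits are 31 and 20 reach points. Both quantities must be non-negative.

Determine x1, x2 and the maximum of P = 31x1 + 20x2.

x1 = 5/3, x2 = 22/3, maximum P = 595/3

Corner points and P = 31x1 + 20x2:
  (0, 0) → P = 0
  (0, 9) → P = 180
  (7/2, 0) → P = 217/2
  (5/3, 22/3) → P = 595/3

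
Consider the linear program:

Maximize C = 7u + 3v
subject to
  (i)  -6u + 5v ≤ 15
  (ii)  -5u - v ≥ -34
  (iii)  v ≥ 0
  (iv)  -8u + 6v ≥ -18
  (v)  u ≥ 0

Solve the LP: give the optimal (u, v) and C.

u = 5, v = 9, maximum C = 62

Vertices and C = 7u + 3v:
  (5, 9) → C = 62
  (0, 3) → C = 9
  (111/19, 91/19) → C = 1050/19
  (9/4, 0) → C = 63/4
  (0, 0) → C = 0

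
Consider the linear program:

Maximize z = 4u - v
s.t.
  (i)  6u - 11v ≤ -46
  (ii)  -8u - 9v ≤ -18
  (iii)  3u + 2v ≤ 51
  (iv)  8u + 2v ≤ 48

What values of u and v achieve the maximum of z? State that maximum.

u = 109/25, v = 164/25, maximum z = 272/25

The feasible region is unbounded (it extends along (-2, 3), (-9, 8)), but z strictly decreases along every unbounded feasible direction, so there is no improving ray and the maximum is attained at a vertex.

The optimum lies where 6u - 11v = -46 and 8u + 2v = 48.
Solving simultaneously gives u = 109/25, v = 164/25.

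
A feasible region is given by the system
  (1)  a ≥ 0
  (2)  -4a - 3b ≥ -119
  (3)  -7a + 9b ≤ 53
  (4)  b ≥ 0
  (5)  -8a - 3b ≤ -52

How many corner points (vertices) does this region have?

Pairwise boundary intersections that survive every other constraint:
  (16, 55/3)
  (119/4, 0)
  (103/31, 788/93)
  (13/2, 0)

4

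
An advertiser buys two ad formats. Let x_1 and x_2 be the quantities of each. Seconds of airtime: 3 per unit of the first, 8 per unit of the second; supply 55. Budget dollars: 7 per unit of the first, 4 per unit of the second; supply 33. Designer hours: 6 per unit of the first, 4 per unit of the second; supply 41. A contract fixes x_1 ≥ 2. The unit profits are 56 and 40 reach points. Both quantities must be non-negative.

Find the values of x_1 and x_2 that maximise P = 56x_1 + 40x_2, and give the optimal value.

x_1 = 2, x_2 = 19/4, maximum P = 302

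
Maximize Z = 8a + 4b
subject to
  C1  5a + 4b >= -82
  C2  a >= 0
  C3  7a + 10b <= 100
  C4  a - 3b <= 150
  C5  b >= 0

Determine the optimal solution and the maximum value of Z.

The optimum lies where 7a + 10b = 100 and b = 0.
Solving simultaneously gives a = 100/7, b = 0.

a = 100/7, b = 0, maximum Z = 800/7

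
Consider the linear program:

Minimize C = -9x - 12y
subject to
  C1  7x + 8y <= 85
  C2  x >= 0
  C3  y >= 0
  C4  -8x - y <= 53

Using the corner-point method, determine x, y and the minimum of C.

Corner points and C = -9x - 12y:
  (0, 85/8) → C = -255/2
  (85/7, 0) → C = -765/7
  (0, 0) → C = 0

x = 0, y = 85/8, minimum C = -255/2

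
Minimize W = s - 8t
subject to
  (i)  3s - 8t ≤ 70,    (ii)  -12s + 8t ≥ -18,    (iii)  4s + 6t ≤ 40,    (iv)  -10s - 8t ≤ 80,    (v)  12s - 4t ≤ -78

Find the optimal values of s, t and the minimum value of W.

Corner points and W = s - 8t:
  (-200/7, 180/7) → W = -1640/7
  (-7/2, 9) → W = -151/2
  (-118/17, -45/34) → W = 62/17

The binding constraints are 4s + 6t = 40 and -10s - 8t = 80.
Solving simultaneously gives s = -200/7, t = 180/7.

s = -200/7, t = 180/7, minimum W = -1640/7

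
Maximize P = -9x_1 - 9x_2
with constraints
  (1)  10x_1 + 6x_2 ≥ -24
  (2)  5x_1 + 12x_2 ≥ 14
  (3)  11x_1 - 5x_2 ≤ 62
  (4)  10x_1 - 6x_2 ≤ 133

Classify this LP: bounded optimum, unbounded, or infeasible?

bounded optimum

Corner points and P = -9x_1 - 9x_2:
  (-62/15, 26/9) → P = 56/5
  (814/157, -156/157) → P = -5922/157
The feasible region has finitely many vertices and no improving ray; the maximum is 56/5 at (-62/15, 26/9).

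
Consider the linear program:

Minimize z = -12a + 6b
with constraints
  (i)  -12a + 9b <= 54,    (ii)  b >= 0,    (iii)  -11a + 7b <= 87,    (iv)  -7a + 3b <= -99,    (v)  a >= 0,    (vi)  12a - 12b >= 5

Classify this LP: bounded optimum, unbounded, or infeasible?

unbounded

From the feasible point (99/7, 0), moving in the direction (12, 12) keeps every constraint satisfied while z decreases without bound.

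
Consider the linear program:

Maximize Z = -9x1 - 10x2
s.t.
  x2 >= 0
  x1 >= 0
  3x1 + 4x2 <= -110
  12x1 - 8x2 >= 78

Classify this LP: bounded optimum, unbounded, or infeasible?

The boundaries x2 = 0 and 12x1 - 8x2 = 78 meet at (13/2, 0), but that point violates 3x1 + 4x2 ≤ -110. Every candidate vertex is excluded by some other constraint, so the feasible region is empty.

infeasible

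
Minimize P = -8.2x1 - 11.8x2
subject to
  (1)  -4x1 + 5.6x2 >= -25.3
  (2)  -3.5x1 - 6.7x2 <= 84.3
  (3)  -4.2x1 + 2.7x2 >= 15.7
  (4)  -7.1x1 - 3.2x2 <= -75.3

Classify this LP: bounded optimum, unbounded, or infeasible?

From the feasible point (15307/3261, 42773/3261), moving in the direction (-3.2, 7.1) keeps every constraint satisfied while P decreases without bound.

unbounded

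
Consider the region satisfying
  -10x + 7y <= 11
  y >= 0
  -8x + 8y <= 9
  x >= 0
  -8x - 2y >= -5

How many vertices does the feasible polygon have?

4

Of the 10 pairwise boundary intersections, those satisfying every inequality are:
  (0, 0)
  (5/8, 0)
  (0, 9/8)
  (11/40, 7/5)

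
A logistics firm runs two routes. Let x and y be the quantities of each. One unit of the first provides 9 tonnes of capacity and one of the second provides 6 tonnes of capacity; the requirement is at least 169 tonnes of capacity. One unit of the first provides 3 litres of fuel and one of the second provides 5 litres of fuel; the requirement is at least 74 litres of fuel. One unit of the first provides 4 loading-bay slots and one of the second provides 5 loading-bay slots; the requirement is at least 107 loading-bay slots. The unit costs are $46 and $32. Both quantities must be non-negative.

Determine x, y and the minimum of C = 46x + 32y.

Vertices and C = 46x + 32y:
  (0, 169/6) → C = 2704/3
  (107/4, 0) → C = 2461/2
  (29/3, 41/3) → C = 882
The feasible region is unbounded (it extends along (0, 1), (1, 0)), but C strictly increases along every unbounded feasible direction, so there is no improving ray and the minimum is attained at a vertex.

The binding constraints are 9x + 6y = 169 and 4x + 5y = 107.
Solving simultaneously gives x = 29/3, y = 41/3.

x = 29/3, y = 41/3, minimum C = 882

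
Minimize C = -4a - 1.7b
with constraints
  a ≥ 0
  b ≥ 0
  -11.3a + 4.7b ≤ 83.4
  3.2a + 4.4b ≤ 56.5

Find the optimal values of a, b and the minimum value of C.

The optimum lies where b = 0 and 3.2a + 4.4b = 56.5.
Solving simultaneously gives a = 565/32, b = 0.

a = 565/32, b = 0, minimum C = -565/8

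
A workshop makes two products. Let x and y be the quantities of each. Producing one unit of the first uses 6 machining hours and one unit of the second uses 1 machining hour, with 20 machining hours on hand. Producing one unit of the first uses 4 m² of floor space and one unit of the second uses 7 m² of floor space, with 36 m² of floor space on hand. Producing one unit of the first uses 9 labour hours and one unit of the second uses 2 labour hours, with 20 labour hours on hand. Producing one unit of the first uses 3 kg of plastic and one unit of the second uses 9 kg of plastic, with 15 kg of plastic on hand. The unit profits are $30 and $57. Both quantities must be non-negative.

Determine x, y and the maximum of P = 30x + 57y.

At the optimal vertex, 9x + 2y = 20 and 3x + 9y = 15.
Solving simultaneously gives x = 2, y = 1.

x = 2, y = 1, maximum P = 117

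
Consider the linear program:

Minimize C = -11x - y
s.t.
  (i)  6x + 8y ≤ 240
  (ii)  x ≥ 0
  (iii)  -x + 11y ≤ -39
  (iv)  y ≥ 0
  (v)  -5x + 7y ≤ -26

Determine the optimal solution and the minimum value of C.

x = 40, y = 0, minimum C = -440

Corner points and C = -11x - y:
  (1476/37, 3/37) → C = -16239/37
  (40, 0) → C = -440
  (39, 0) → C = -429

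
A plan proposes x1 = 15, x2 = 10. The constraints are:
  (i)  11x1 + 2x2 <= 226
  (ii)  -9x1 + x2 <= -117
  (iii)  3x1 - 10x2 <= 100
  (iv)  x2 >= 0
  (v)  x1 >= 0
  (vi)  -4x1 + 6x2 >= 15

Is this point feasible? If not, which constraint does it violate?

not feasible — violates (vi)

Constraint (vi): -4x1 + 6x2 = 0, which is not ≥ 15. All other constraints are satisfied.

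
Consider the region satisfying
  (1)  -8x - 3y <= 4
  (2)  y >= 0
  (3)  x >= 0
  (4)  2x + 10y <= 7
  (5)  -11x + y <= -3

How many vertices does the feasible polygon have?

3

Of the 10 pairwise boundary intersections, those satisfying every inequality are:
  (7/2, 0)
  (3/11, 0)
  (37/112, 71/112)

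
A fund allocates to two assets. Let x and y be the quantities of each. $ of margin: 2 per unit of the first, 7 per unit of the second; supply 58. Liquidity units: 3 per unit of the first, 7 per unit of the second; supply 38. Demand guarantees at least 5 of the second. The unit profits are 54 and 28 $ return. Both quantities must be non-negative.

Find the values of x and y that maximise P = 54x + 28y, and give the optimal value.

x = 1, y = 5, maximum P = 194

Corner points and P = 54x + 28y:
  (0, 38/7) → P = 152
  (0, 5) → P = 140
  (1, 5) → P = 194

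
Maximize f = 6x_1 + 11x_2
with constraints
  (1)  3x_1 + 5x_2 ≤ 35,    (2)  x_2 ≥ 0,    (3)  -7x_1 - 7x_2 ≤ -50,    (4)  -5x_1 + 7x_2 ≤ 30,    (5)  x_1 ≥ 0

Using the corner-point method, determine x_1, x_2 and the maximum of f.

x_1 = 95/46, x_2 = 265/46, maximum f = 3485/46

Vertices and f = 6x_1 + 11x_2:
  (35/3, 0) → f = 70
  (95/46, 265/46) → f = 3485/46
  (50/7, 0) → f = 300/7
  (5/3, 115/21) → f = 1475/21

At the optimal vertex, 3x_1 + 5x_2 = 35 and -5x_1 + 7x_2 = 30.
Solving simultaneously gives x_1 = 95/46, x_2 = 265/46.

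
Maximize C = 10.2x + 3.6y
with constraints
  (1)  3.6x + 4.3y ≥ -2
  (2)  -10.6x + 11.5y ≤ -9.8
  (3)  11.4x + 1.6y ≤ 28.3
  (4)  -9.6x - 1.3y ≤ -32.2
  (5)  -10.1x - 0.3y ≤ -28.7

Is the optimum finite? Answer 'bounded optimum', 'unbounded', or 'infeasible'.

infeasible

The boundaries 3.6x + 4.3y = -2 and -9.6x - 1.3y = -32.2 meet at (2351/610, -1126/305), but that point violates 11.4x + 1.6y ≤ 28.3. Every candidate vertex is excluded by some other constraint, so the feasible region is empty.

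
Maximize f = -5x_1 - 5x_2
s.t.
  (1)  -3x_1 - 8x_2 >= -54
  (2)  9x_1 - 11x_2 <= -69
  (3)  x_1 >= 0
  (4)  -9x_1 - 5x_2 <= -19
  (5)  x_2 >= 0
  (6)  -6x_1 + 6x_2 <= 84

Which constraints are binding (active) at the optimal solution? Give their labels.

(2) and (3)

Feasible corners and f = -5x_1 - 5x_2:
  (2/5, 33/5) → f = -35
  (0, 27/4) → f = -135/4
  (0, 69/11) → f = -345/11

The maximum is at (0, 69/11). Substituting into each constraint, equality holds for (2) and (3); the remaining constraints have slack.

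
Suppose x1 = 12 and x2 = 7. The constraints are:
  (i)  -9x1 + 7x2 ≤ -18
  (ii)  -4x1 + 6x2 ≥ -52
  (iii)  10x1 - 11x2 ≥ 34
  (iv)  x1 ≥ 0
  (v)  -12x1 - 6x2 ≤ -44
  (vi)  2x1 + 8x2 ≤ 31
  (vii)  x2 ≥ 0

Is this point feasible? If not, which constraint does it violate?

Constraint (vi): 2x1 + 8x2 = 80, which is not ≤ 31. All other constraints are satisfied.

not feasible — violates (vi)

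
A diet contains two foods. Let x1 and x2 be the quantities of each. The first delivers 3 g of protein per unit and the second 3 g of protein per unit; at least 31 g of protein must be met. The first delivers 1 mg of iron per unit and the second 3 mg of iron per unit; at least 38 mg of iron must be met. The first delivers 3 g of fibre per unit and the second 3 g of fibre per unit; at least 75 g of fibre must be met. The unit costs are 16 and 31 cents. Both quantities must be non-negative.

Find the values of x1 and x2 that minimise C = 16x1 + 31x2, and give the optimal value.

The feasible region is unbounded (it extends along (0, 1), (1, 0)), but C strictly increases along every unbounded feasible direction, so there is no improving ray and the minimum is attained at a vertex.

x1 = 37/2, x2 = 13/2, minimum C = 995/2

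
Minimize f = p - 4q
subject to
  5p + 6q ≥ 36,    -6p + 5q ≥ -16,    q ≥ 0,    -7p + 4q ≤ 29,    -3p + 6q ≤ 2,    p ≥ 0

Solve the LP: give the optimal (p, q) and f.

Feasible corners and f = p - 4q:
  (276/61, 136/61) → f = -268/61
  (17/4, 59/24) → f = -67/12
  (106/21, 20/7) → f = -134/21

At the optimal vertex, -6p + 5q = -16 and -3p + 6q = 2.
Solving simultaneously gives p = 106/21, q = 20/7.

p = 106/21, q = 20/7, minimum f = -134/21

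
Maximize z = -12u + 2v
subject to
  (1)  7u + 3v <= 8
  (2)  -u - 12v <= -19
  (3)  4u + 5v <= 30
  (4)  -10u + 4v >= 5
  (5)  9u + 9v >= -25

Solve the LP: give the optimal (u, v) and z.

u = -395/9, v = 370/9, maximum z = 5480/9

Feasible corners and z = -12u + 2v:
  (-50/23, 178/23) → z = 956/23
  (17/58, 115/58) → z = 13/29
  (4/31, 195/124) → z = 99/62
  (-157/33, 196/99) → z = 6044/99
  (-395/9, 370/9) → z = 5480/9

At the optimal vertex, 4u + 5v = 30 and 9u + 9v = -25.
Solving simultaneously gives u = -395/9, v = 370/9.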